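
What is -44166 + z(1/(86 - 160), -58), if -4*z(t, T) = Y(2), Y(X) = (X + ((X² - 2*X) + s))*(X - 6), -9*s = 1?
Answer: -397477/9 ≈ -44164.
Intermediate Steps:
s = -⅑ (s = -⅑*1 = -⅑ ≈ -0.11111)
Y(X) = (-6 + X)*(-⅑ + X² - X) (Y(X) = (X + ((X² - 2*X) - ⅑))*(X - 6) = (X + (-⅑ + X² - 2*X))*(-6 + X) = (-⅑ + X² - X)*(-6 + X) = (-6 + X)*(-⅑ + X² - X))
z(t, T) = 17/9 (z(t, T) = -(⅔ + 2³ - 7*2² + (53/9)*2)/4 = -(⅔ + 8 - 7*4 + 106/9)/4 = -(⅔ + 8 - 28 + 106/9)/4 = -¼*(-68/9) = 17/9)
-44166 + z(1/(86 - 160), -58) = -44166 + 17/9 = -397477/9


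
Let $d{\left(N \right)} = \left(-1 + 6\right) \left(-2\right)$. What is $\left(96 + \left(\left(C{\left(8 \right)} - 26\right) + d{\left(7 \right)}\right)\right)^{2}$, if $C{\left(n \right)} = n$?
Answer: $4624$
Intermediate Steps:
$d{\left(N \right)} = -10$ ($d{\left(N \right)} = 5 \left(-2\right) = -10$)
$\left(96 + \left(\left(C{\left(8 \right)} - 26\right) + d{\left(7 \right)}\right)\right)^{2} = \left(96 + \left(\left(8 - 26\right) - 10\right)\right)^{2} = \left(96 - 28\right)^{2} = 68^{2} = 4624$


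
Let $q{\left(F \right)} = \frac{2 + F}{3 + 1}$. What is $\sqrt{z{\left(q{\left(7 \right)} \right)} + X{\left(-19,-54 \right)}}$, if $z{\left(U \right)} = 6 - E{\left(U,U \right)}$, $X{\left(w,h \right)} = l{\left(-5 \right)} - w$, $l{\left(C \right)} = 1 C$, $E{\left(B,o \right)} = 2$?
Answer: $3 \sqrt{2} \approx 4.2426$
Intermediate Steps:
$l{\left(C \right)} = C$
$X{\left(w,h \right)} = -5 - w$
$q{\left(F \right)} = \frac{1}{2} + \frac{F}{4}$ ($q{\left(F \right)} = \frac{2 + F}{4} = \left(2 + F\right) \frac{1}{4} = \frac{1}{2} + \frac{F}{4}$)
$z{\left(U \right)} = 4$ ($z{\left(U \right)} = 6 - 2 = 4$)
$\sqrt{z{\left(q{\left(7 \right)} \right)} + X{\left(-19,-54 \right)}} = \sqrt{4 - -14} = \sqrt{4 + \left(-5 + 19\right)} = \sqrt{4 + 14} = \sqrt{18} = 3 \sqrt{2}$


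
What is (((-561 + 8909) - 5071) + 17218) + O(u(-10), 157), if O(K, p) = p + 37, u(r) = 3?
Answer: 20689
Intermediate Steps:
O(K, p) = 37 + p
(((-561 + 8909) - 5071) + 17218) + O(u(-10), 157) = (((-561 + 8909) - 5071) + 17218) + (37 + 157) = ((8348 - 5071) + 17218) + 194 = (3277 + 17218) + 194 = 20495 + 194 = 20689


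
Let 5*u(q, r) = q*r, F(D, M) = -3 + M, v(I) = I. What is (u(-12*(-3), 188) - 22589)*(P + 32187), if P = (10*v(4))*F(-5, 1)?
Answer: -3409024939/5 ≈ -6.8180e+8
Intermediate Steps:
P = -80 (P = (10*4)*(-3 + 1) = 40*(-2) = -80)
u(q, r) = q*r/5 (u(q, r) = (q*r)/5 = q*r/5)
(u(-12*(-3), 188) - 22589)*(P + 32187) = ((1/5)*(-12*(-3))*188 - 22589)*(-80 + 32187) = ((1/5)*36*188 - 22589)*32107 = (6768/5 - 22589)*32107 = -106177/5*32107 = -3409024939/5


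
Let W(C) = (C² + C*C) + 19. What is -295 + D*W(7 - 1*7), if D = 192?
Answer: 3353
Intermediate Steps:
W(C) = 19 + 2*C² (W(C) = (C² + C²) + 19 = 2*C² + 19 = 19 + 2*C²)
-295 + D*W(7 - 1*7) = -295 + 192*(19 + 2*(7 - 1*7)²) = -295 + 192*(19 + 2*(7 - 7)²) = -295 + 192*(19 + 2*0²) = -295 + 192*(19 + 2*0) = -295 + 192*(19 + 0) = -295 + 192*19 = -295 + 3648 = 3353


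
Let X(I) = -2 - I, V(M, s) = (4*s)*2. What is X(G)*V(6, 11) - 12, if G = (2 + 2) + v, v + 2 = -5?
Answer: 76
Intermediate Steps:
V(M, s) = 8*s
v = -7 (v = -2 - 5 = -7)
G = -3 (G = (2 + 2) - 7 = 4 - 7 = -3)
X(G)*V(6, 11) - 12 = (-2 - 1*(-3))*(8*11) - 12 = (-2 + 3)*88 - 12 = 1*88 - 12 = 88 - 12 = 76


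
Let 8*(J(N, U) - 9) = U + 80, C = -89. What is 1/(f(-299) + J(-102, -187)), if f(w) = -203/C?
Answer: -712/1491 ≈ -0.47753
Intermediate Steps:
J(N, U) = 19 + U/8 (J(N, U) = 9 + (U + 80)/8 = 9 + (80 + U)/8 = 9 + (10 + U/8) = 19 + U/8)
f(w) = 203/89 (f(w) = -203/(-89) = -203*(-1/89) = 203/89)
1/(f(-299) + J(-102, -187)) = 1/(203/89 + (19 + (1/8)*(-187))) = 1/(203/89 + (19 - 187/8)) = 1/(203/89 - 35/8) = 1/(-1491/712) = -712/1491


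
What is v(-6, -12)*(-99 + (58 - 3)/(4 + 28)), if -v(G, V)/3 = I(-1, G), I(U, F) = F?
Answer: -28017/16 ≈ -1751.1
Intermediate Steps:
v(G, V) = -3*G
v(-6, -12)*(-99 + (58 - 3)/(4 + 28)) = (-3*(-6))*(-99 + (58 - 3)/(4 + 28)) = 18*(-99 + 55/32) = 18*(-3113/32) = -28017/16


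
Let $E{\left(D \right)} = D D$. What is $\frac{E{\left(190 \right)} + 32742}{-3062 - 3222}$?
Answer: $- \frac{34421}{3142} \approx -10.955$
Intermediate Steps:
$E{\left(D \right)} = D^{2}$
$\frac{E{\left(190 \right)} + 32742}{-3062 - 3222} = \frac{190^{2} + 32742}{-3062 - 3222} = \frac{36100 + 32742}{-6284} = 68842 \left(- \frac{1}{6284}\right) = - \frac{34421}{3142}$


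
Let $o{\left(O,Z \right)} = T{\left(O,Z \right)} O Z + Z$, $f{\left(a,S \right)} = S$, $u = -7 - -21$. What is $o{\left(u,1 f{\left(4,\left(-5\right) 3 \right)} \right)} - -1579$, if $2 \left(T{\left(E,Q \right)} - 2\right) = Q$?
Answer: $2719$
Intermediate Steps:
$T{\left(E,Q \right)} = 2 + \frac{Q}{2}$
$u = 14$ ($u = -7 + 21 = 14$)
$o{\left(O,Z \right)} = Z + O Z \left(2 + \frac{Z}{2}\right)$ ($o{\left(O,Z \right)} = \left(2 + \frac{Z}{2}\right) O Z + Z = O \left(2 + \frac{Z}{2}\right) Z + Z = O Z \left(2 + \frac{Z}{2}\right) + Z = Z + O Z \left(2 + \frac{Z}{2}\right)$)
$o{\left(u,1 f{\left(4,\left(-5\right) 3 \right)} \right)} - -1579 = \frac{1 \left(\left(-5\right) 3\right) \left(2 + 14 \left(4 + 1 \left(\left(-5\right) 3\right)\right)\right)}{2} - -1579 = \frac{1 \left(-15\right) \left(2 + 14 \left(4 + 1 \left(-15\right)\right)\right)}{2} + 1579 = \frac{1}{2} \left(-15\right) \left(2 + 14 \left(4 - 15\right)\right) + 1579 = \frac{1}{2} \left(-15\right) \left(2 + 14 \left(-11\right)\right) + 1579 = \frac{1}{2} \left(-15\right) \left(2 - 154\right) + 1579 = \frac{1}{2} \left(-15\right) \left(-152\right) + 1579 = 1140 + 1579 = 2719$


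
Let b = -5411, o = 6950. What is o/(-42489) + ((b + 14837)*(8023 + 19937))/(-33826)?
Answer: -5599125915070/718616457 ≈ -7791.5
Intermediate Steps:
o/(-42489) + ((b + 14837)*(8023 + 19937))/(-33826) = 6950/(-42489) + ((-5411 + 14837)*(8023 + 19937))/(-33826) = 6950*(-1/42489) + (9426*27960)*(-1/33826) = -6950/42489 + 263550960*(-1/33826) = -6950/42489 - 131775480/16913 = -5599125915070/718616457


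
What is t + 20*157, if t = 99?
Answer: 3239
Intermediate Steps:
t + 20*157 = 99 + 20*157 = 99 + 3140 = 3239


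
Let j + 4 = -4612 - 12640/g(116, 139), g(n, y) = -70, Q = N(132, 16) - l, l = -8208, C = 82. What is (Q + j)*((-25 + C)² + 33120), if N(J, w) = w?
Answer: 964505880/7 ≈ 1.3779e+8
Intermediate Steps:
Q = 8224 (Q = 16 - 1*(-8208) = 16 + 8208 = 8224)
j = -31048/7 (j = -4 + (-4612 - 12640/(-70)) = -4 + (-4612 - 12640*(-1)/70) = -4 + (-4612 - 1*(-1264/7)) = -4 + (-4612 + 1264/7) = -4 - 31020/7 = -31048/7 ≈ -4435.4)
(Q + j)*((-25 + C)² + 33120) = (8224 - 31048/7)*((-25 + 82)² + 33120) = 26520*(57² + 33120)/7 = 26520*(3249 + 33120)/7 = (26520/7)*36369 = 964505880/7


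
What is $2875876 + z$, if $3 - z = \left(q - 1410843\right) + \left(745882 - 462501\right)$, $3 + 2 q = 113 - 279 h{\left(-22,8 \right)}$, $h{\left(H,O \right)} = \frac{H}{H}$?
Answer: $\frac{8006851}{2} \approx 4.0034 \cdot 10^{6}$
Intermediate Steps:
$h{\left(H,O \right)} = 1$
$q = - \frac{169}{2}$ ($q = - \frac{3}{2} + \frac{113 - 279}{2} = - \frac{3}{2} + \frac{1}{2} \left(-166\right) = - \frac{3}{2} - 83 = - \frac{169}{2} \approx -84.5$)
$z = \frac{2255099}{2}$ ($z = 3 - \left(\left(- \frac{169}{2} - 1410843\right) + \left(745882 - 462501\right)\right) = 3 - \left(- \frac{2821855}{2} + 283381\right) = 3 - - \frac{2255093}{2} = 3 + \frac{2255093}{2} = \frac{2255099}{2} \approx 1.1276 \cdot 10^{6}$)
$2875876 + z = 2875876 + \frac{2255099}{2} = \frac{8006851}{2}$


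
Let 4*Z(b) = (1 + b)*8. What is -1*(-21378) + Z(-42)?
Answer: 21296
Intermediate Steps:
Z(b) = 2 + 2*b (Z(b) = ((1 + b)*8)/4 = (8 + 8*b)/4 = 2 + 2*b)
-1*(-21378) + Z(-42) = -1*(-21378) + (2 + 2*(-42)) = 21378 + (2 - 84) = 21378 - 82 = 21296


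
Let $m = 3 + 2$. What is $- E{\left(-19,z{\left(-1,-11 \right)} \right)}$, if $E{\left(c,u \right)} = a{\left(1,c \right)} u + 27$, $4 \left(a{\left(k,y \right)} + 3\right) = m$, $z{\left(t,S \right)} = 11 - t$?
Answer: $-6$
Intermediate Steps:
$m = 5$
$a{\left(k,y \right)} = - \frac{7}{4}$ ($a{\left(k,y \right)} = -3 + \frac{1}{4} \cdot 5 = -3 + \frac{5}{4} = - \frac{7}{4}$)
$E{\left(c,u \right)} = 27 - \frac{7 u}{4}$ ($E{\left(c,u \right)} = - \frac{7 u}{4} + 27 = 27 - \frac{7 u}{4}$)
$- E{\left(-19,z{\left(-1,-11 \right)} \right)} = - (27 - \frac{7 \left(11 - -1\right)}{4}) = - (27 - \frac{7 \left(11 + 1\right)}{4}) = - (27 - 21) = \left(-1\right) 6 = -6$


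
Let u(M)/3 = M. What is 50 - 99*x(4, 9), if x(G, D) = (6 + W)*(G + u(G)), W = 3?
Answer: -14206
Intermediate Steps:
u(M) = 3*M
x(G, D) = 36*G (x(G, D) = (6 + 3)*(G + 3*G) = 9*(4*G) = 36*G)
50 - 99*x(4, 9) = 50 - 3564*4 = 50 - 99*144 = 50 - 14256 = -14206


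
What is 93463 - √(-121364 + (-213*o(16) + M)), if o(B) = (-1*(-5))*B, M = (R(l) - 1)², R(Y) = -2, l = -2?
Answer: 93463 - I*√138395 ≈ 93463.0 - 372.01*I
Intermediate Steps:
M = 9 (M = (-2 - 1)² = (-3)² = 9)
o(B) = 5*B
93463 - √(-121364 + (-213*o(16) + M)) = 93463 - √(-121364 + (-1065*16 + 9)) = 93463 - √(-121364 + (-213*80 + 9)) = 93463 - √(-121364 + (-17040 + 9)) = 93463 - √(-121364 - 17031) = 93463 - √(-138395) = 93463 - I*√138395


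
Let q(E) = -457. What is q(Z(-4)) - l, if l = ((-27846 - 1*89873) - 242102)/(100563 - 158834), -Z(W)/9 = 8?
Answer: -26989668/58271 ≈ -463.17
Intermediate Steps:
Z(W) = -72 (Z(W) = -9*8 = -72)
l = 359821/58271 (l = ((-27846 - 89873) - 242102)/(-58271) = (-117719 - 242102)*(-1/58271) = -359821*(-1/58271) = 359821/58271 ≈ 6.1750)
q(Z(-4)) - l = -457 - 1*359821/58271 = -457 - 359821/58271 = -26989668/58271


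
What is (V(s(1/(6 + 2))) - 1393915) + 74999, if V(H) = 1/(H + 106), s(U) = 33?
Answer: -183329323/139 ≈ -1.3189e+6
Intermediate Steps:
V(H) = 1/(106 + H)
(V(s(1/(6 + 2))) - 1393915) + 74999 = (1/(106 + 33) - 1393915) + 74999 = (1/139 - 1393915) + 74999 = -193754184/139 + 74999 = -183329323/139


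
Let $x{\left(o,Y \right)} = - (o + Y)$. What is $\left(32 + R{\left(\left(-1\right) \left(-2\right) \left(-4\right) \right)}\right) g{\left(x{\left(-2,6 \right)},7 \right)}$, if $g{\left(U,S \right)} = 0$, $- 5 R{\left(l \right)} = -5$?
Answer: $0$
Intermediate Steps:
$R{\left(l \right)} = 1$ ($R{\left(l \right)} = \left(- \frac{1}{5}\right) \left(-5\right) = 1$)
$x{\left(o,Y \right)} = - Y - o$ ($x{\left(o,Y \right)} = - (Y + o) = - Y - o$)
$\left(32 + R{\left(\left(-1\right) \left(-2\right) \left(-4\right) \right)}\right) g{\left(x{\left(-2,6 \right)},7 \right)} = \left(32 + 1\right) 0 = 33 \cdot 0 = 0$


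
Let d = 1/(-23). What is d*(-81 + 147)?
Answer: -66/23 ≈ -2.8696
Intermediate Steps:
d = -1/23 ≈ -0.043478
d*(-81 + 147) = -(-81 + 147)/23 = -1/23*66 = -66/23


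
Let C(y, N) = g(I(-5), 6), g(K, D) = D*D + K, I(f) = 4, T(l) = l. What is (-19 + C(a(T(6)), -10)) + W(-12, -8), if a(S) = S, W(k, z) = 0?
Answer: 21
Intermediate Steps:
g(K, D) = K + D² (g(K, D) = D² + K = K + D²)
C(y, N) = 40 (C(y, N) = 4 + 6² = 4 + 36 = 40)
(-19 + C(a(T(6)), -10)) + W(-12, -8) = (-19 + 40) + 0 = 21 + 0 = 21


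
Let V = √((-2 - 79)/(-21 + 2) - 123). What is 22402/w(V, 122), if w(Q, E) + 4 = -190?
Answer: -11201/97 ≈ -115.47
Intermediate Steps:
V = 4*I*√2679/19 (V = √(-81/(-19) - 123) = √(-81*(-1/19) - 123) = √(81/19 - 123) = √(-2256/19) = 4*I*√2679/19 ≈ 10.897*I)
w(Q, E) = -194 (w(Q, E) = -4 - 190 = -194)
22402/w(V, 122) = 22402/(-194) = 22402*(-1/194) = -11201/97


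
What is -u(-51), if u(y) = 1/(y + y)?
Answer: 1/102 ≈ 0.0098039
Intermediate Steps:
u(y) = 1/(2*y)
-u(-51) = -1/(2*(-51)) = -(-1)/(2*51) = -1*(-1/102) = 1/102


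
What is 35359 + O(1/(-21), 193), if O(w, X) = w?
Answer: 742538/21 ≈ 35359.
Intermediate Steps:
35359 + O(1/(-21), 193) = 35359 + 1/(-21) = 35359 - 1/21 = 742538/21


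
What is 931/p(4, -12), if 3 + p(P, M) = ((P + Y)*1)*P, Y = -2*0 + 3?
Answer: 931/25 ≈ 37.240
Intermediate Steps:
Y = 3 (Y = 0 + 3 = 3)
p(P, M) = -3 + P*(3 + P) (p(P, M) = -3 + ((P + 3)*1)*P = -3 + ((3 + P)*1)*P = -3 + (3 + P)*P = -3 + P*(3 + P))
931/p(4, -12) = 931/(-3 + 4² + 3*4) = 931/(-3 + 16 + 12) = 931/25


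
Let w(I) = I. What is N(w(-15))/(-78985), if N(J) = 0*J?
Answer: 0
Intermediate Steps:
N(J) = 0
N(w(-15))/(-78985) = 0/(-78985) = 0*(-1/78985) = 0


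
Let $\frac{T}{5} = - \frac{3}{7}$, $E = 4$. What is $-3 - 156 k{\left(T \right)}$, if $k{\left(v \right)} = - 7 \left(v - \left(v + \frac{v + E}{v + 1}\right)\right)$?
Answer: $\frac{3543}{2} \approx 1771.5$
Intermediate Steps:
$T = - \frac{15}{7}$ ($T = 5 \left(- \frac{3}{7}\right) = - \frac{15}{7} \approx -2.1429$)
$k{\left(v \right)} = \frac{7 \left(4 + v\right)}{1 + v}$ ($k{\left(v \right)} = - 7 \left(v - \left(v + \frac{v + 4}{v + 1}\right)\right) = - 7 \left(v - \left(v + \frac{4 + v}{1 + v}\right)\right) = - 7 \left(- \frac{4 + v}{1 + v}\right) = \frac{7 \left(4 + v\right)}{1 + v}$)
$-3 - 156 k{\left(T \right)} = -3 - 156 \frac{7 \left(4 - \frac{15}{7}\right)}{1 - \frac{15}{7}} = -3 - 156 \cdot 7 \frac{1}{- \frac{8}{7}} \cdot \frac{13}{7} = -3 - 156 \cdot 7 \left(- \frac{7}{8}\right) \frac{13}{7} = -3 - - \frac{3549}{2} = -3 + \frac{3549}{2} = \frac{3543}{2}$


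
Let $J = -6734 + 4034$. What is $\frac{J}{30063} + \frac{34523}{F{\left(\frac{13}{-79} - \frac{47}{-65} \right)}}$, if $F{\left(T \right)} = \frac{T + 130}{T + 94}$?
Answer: $\frac{83990303129657}{3359129389} \approx 25004.0$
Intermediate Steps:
$J = -2700$
$F{\left(T \right)} = \frac{130 + T}{94 + T}$
$\frac{J}{30063} + \frac{34523}{F{\left(\frac{13}{-79} - \frac{47}{-65} \right)}} = - \frac{2700}{30063} + \frac{34523}{\frac{1}{94 + \left(\frac{13}{-79} - \frac{47}{-65}\right)} \left(130 + \left(\frac{13}{-79} - \frac{47}{-65}\right)\right)} = \left(-2700\right) \frac{1}{30063} + \frac{34523}{\frac{1}{94 + \left(13 \left(- \frac{1}{79}\right) - - \frac{47}{65}\right)} \left(130 + \left(13 \left(- \frac{1}{79}\right) - - \frac{47}{65}\right)\right)} = - \frac{900}{10021} + \frac{34523}{\frac{1}{94 + \left(- \frac{13}{79} + \frac{47}{65}\right)} \left(130 + \left(- \frac{13}{79} + \frac{47}{65}\right)\right)} = - \frac{900}{10021} + \frac{34523}{\frac{1}{94 + \frac{2868}{5135}} \left(130 + \frac{2868}{5135}\right)} = - \frac{900}{10021} + \frac{34523}{\frac{1}{\frac{485558}{5135}} \cdot \frac{670418}{5135}} = - \frac{900}{10021} + \frac{34523}{\frac{5135}{485558} \cdot \frac{670418}{5135}} = - \frac{900}{10021} + \frac{34523}{\frac{335209}{242779}} = - \frac{900}{10021} + 34523 \cdot \frac{242779}{335209} = - \frac{900}{10021} + \frac{8381459417}{335209} = \frac{83990303129657}{3359129389}$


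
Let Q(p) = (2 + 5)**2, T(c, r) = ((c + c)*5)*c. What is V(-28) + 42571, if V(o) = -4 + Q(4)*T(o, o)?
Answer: 426727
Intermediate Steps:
T(c, r) = 10*c**2 (T(c, r) = ((2*c)*5)*c = (10*c)*c = 10*c**2)
Q(p) = 49 (Q(p) = 7**2 = 49)
V(o) = -4 + 490*o**2 (V(o) = -4 + 49*(10*o**2) = -4 + 490*o**2)
V(-28) + 42571 = (-4 + 490*(-28)**2) + 42571 = (-4 + 490*784) + 42571 = (-4 + 384160) + 42571 = 384156 + 42571 = 426727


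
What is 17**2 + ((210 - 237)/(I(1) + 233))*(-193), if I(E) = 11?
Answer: 75727/244 ≈ 310.36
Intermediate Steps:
17**2 + ((210 - 237)/(I(1) + 233))*(-193) = 17**2 + ((210 - 237)/(11 + 233))*(-193) = 289 - 27/244*(-193) = 289 + 5211/244 = 75727/244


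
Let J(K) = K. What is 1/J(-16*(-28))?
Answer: 1/448 ≈ 0.0022321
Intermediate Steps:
1/J(-16*(-28)) = 1/(-16*(-28)) = 1/(-4*(-112)) = 1/448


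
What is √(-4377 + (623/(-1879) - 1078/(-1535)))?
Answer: 2*I*√9102277882718430/2884265 ≈ 66.156*I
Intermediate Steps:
√(-4377 + (623/(-1879) - 1078/(-1535))) = √(-4377 + (623*(-1/1879) - 1078*(-1/1535))) = √(-4377 + (-623/1879 + 1078/1535)) = √(-4377 + 1069257/2884265) = √(-12623358648/2884265) = 2*I*√9102277882718430/2884265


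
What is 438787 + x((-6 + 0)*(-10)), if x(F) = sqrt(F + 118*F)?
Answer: 438787 + 2*sqrt(1785) ≈ 4.3887e+5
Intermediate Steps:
x(F) = sqrt(119)*sqrt(F) (x(F) = sqrt(119*F) = sqrt(119)*sqrt(F))
438787 + x((-6 + 0)*(-10)) = 438787 + sqrt(119)*sqrt((-6 + 0)*(-10)) = 438787 + sqrt(119)*sqrt(-6*(-10)) = 438787 + sqrt(119)*sqrt(60) = 438787 + sqrt(119)*(2*sqrt(15)) = 438787 + 2*sqrt(1785)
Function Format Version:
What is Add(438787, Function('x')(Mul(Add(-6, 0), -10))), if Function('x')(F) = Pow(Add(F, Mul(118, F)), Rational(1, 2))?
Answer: Add(438787, Mul(2, Pow(1785, Rational(1, 2)))) ≈ 4.3887e+5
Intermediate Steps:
Function('x')(F) = Mul(Pow(119, Rational(1, 2)), Pow(F, Rational(1, 2))) (Function('x')(F) = Pow(Mul(119, F), Rational(1, 2)) = Mul(Pow(119, Rational(1, 2)), Pow(F, Rational(1, 2))))
Add(438787, Function('x')(Mul(Add(-6, 0), -10))) = Add(438787, Mul(Pow(119, Rational(1, 2)), Pow(Mul(Add(-6, 0), -10), Rational(1, 2)))) = Add(438787, Mul(Pow(119, Rational(1, 2)), Pow(Mul(-6, -10), Rational(1, 2)))) = Add(438787, Mul(Pow(119, Rational(1, 2)), Pow(60, Rational(1, 2)))) = Add(438787, Mul(Pow(119, Rational(1, 2)), Mul(2, Pow(15, Rational(1, 2))))) = Add(438787, Mul(2, Pow(1785, Rational(1, 2))))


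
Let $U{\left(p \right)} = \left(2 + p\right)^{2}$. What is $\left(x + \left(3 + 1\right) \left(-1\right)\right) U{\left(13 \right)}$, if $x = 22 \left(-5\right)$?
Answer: $-25650$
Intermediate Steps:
$x = -110$
$\left(x + \left(3 + 1\right) \left(-1\right)\right) U{\left(13 \right)} = \left(-110 + \left(3 + 1\right) \left(-1\right)\right) \left(2 + 13\right)^{2} = \left(-110 + 4 \left(-1\right)\right) 15^{2} = \left(-110 - 4\right) 225 = \left(-114\right) 225 = -25650$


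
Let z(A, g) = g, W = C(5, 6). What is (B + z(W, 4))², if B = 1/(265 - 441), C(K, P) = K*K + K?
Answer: 494209/30976 ≈ 15.955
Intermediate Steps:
C(K, P) = K + K² (C(K, P) = K² + K = K + K²)
B = -1/176 (B = 1/(-176) = -1/176 ≈ -0.0056818)
W = 30 (W = 5*(1 + 5) = 5*6 = 30)
(B + z(W, 4))² = (-1/176 + 4)² = (703/176)² = 494209/30976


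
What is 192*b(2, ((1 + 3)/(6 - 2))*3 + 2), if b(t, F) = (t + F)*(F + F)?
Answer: 13440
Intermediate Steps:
b(t, F) = 2*F*(F + t) (b(t, F) = (F + t)*(2*F) = 2*F*(F + t))
192*b(2, ((1 + 3)/(6 - 2))*3 + 2) = 192*(2*(((1 + 3)/(6 - 2))*3 + 2)*((((1 + 3)/(6 - 2))*3 + 2) + 2)) = 192*(2*((4/4)*3 + 2)*(((4/4)*3 + 2) + 2)) = 192*(2*((4*(¼))*3 + 2)*(((4*(¼))*3 + 2) + 2)) = 192*(2*(1*3 + 2)*((1*3 + 2) + 2)) = 192*(2*(3 + 2)*((3 + 2) + 2)) = 192*(2*5*(5 + 2)) = 192*(2*5*7) = 192*70 = 13440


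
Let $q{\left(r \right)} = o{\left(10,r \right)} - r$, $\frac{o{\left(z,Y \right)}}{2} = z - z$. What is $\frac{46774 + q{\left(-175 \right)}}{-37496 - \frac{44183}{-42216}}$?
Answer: $- \frac{1981998984}{1582886953} \approx -1.2521$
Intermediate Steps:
$o{\left(z,Y \right)} = 0$ ($o{\left(z,Y \right)} = 2 \left(z - z\right) = 2 \cdot 0 = 0$)
$q{\left(r \right)} = - r$ ($q{\left(r \right)} = 0 - r = - r$)
$\frac{46774 + q{\left(-175 \right)}}{-37496 - \frac{44183}{-42216}} = \frac{46774 - -175}{-37496 - \frac{44183}{-42216}} = \frac{46774 + 175}{-37496 - - \frac{44183}{42216}} = \frac{46949}{-37496 + \frac{44183}{42216}} = \frac{46949}{- \frac{1582886953}{42216}} = 46949 \left(- \frac{42216}{1582886953}\right) = - \frac{1981998984}{1582886953}$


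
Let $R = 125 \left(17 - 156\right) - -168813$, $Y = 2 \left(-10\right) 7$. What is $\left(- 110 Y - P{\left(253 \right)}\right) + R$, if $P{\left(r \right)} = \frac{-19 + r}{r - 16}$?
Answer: $\frac{13180124}{79} \approx 1.6684 \cdot 10^{5}$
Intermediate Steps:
$P{\left(r \right)} = \frac{-19 + r}{-16 + r}$
$Y = -140$ ($Y = \left(-20\right) 7 = -140$)
$R = 151438$ ($R = 125 \left(-139\right) + 168813 = -17375 + 168813 = 151438$)
$\left(- 110 Y - P{\left(253 \right)}\right) + R = \left(\left(-110\right) \left(-140\right) - \frac{-19 + 253}{-16 + 253}\right) + 151438 = \left(15400 - \frac{1}{237} \cdot 234\right) + 151438 = \left(15400 - \frac{78}{79}\right) + 151438 = \frac{1216522}{79} + 151438 = \frac{13180124}{79}$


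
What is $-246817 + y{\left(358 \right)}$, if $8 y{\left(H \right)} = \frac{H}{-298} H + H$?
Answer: $- \frac{73554151}{298} \approx -2.4683 \cdot 10^{5}$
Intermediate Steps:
$y{\left(H \right)} = - \frac{H^{2}}{2384} + \frac{H}{8}$ ($y{\left(H \right)} = \frac{\frac{H}{-298} H + H}{8} = \frac{H \left(- \frac{1}{298}\right) H + H}{8} = \frac{- \frac{H}{298} H + H}{8} = \frac{- \frac{H^{2}}{298} + H}{8} = \frac{H - \frac{H^{2}}{298}}{8} = - \frac{H^{2}}{2384} + \frac{H}{8}$)
$-246817 + y{\left(358 \right)} = -246817 + \frac{1}{2384} \cdot 358 \left(298 - 358\right) = -246817 + \frac{1}{2384} \cdot 358 \left(-60\right) = -246817 - \frac{2685}{298} = - \frac{73554151}{298}$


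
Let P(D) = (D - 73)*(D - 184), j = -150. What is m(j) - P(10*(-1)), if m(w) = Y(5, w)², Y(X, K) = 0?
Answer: -16102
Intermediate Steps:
m(w) = 0 (m(w) = 0² = 0)
P(D) = (-184 + D)*(-73 + D) (P(D) = (-73 + D)*(-184 + D) = (-184 + D)*(-73 + D))
m(j) - P(10*(-1)) = 0 - (13432 + (10*(-1))² - 2570*(-1)) = 0 - (13432 + (-10)² - 257*(-10)) = 0 - (13432 + 100 + 2570) = 0 - 1*16102 = 0 - 16102 = -16102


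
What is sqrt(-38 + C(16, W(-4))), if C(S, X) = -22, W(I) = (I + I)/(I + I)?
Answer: 2*I*sqrt(15) ≈ 7.746*I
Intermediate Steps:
W(I) = 1 (W(I) = (2*I)/((2*I)) = (2*I)*(1/(2*I)) = 1)
sqrt(-38 + C(16, W(-4))) = sqrt(-38 - 22) = sqrt(-60) = 2*I*sqrt(15)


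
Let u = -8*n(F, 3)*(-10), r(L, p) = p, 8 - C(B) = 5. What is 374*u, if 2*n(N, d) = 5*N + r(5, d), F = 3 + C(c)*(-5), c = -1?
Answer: -852720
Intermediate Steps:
C(B) = 3 (C(B) = 8 - 1*5 = 8 - 5 = 3)
F = -12 (F = 3 + 3*(-5) = 3 - 15 = -12)
n(N, d) = d/2 + 5*N/2 (n(N, d) = (5*N + d)/2 = (d + 5*N)/2 = d/2 + 5*N/2)
u = -2280 (u = -8*((½)*3 + (5/2)*(-12))*(-10) = -8*(3/2 - 30)*(-10) = -8*(-57/2)*(-10) = 228*(-10) = -2280)
374*u = 374*(-2280) = -852720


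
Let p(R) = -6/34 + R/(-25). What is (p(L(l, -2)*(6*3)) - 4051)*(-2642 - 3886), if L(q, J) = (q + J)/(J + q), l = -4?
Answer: 661269504/25 ≈ 2.6451e+7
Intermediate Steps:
L(q, J) = 1 (L(q, J) = (J + q)/(J + q) = 1)
p(R) = -3/17 - R/25 (p(R) = -6*1/34 + R*(-1/25) = -3/17 - R/25)
(p(L(l, -2)*(6*3)) - 4051)*(-2642 - 3886) = ((-3/17 - 6*3/25) - 4051)*(-2642 - 3886) = ((-3/17 - 18/25) - 4051)*(-6528) = (-381/425 - 4051)*(-6528) = -1722056/425*(-6528) = 661269504/25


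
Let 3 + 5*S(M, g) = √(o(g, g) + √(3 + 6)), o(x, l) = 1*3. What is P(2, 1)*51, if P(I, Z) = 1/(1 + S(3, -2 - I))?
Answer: -255 + 255*√6/2 ≈ 57.310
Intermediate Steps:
o(x, l) = 3
S(M, g) = -⅗ + √6/5 (S(M, g) = -⅗ + √(3 + √(3 + 6))/5 = -⅗ + √(3 + √9)/5 = -⅗ + √(3 + 3)/5 = -⅗ + √6/5)
P(I, Z) = 1/(⅖ + √6/5) (P(I, Z) = 1/(1 + (-⅗ + √6/5)) = 1/(⅖ + √6/5))
P(2, 1)*51 = (-5 + 5*√6/2)*51 = -255 + 255*√6/2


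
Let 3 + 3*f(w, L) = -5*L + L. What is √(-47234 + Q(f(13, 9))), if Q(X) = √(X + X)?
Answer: √(-47234 + I*√26) ≈ 0.012 + 217.33*I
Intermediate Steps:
f(w, L) = -1 - 4*L/3 (f(w, L) = -1 + (-5*L + L)/3 = -1 + (-4*L)/3 = -1 - 4*L/3)
Q(X) = √2*√X (Q(X) = √(2*X) = √2*√X)
√(-47234 + Q(f(13, 9))) = √(-47234 + √2*√(-1 - 4/3*9)) = √(-47234 + √2*√(-1 - 12)) = √(-47234 + √2*√(-13)) = √(-47234 + √2*(I*√13)) = √(-47234 + I*√26)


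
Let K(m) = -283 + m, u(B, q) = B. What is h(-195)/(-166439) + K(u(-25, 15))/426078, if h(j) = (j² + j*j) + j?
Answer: -1245054227/2727538317 ≈ -0.45648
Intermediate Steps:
h(j) = j + 2*j² (h(j) = (j² + j²) + j = 2*j² + j = j + 2*j²)
h(-195)/(-166439) + K(u(-25, 15))/426078 = -195*(1 + 2*(-195))/(-166439) + (-283 - 25)/426078 = -195*(1 - 390)*(-1/166439) - 308*1/426078 = -195*(-389)*(-1/166439) - 154/213039 = 75855*(-1/166439) - 154/213039 = -5835/12803 - 154/213039 = -1245054227/2727538317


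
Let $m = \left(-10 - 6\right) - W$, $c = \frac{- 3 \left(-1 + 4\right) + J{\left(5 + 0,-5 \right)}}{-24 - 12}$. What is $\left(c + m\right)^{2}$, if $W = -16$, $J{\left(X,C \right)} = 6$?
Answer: $\frac{1}{144} \approx 0.0069444$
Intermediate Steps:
$c = \frac{1}{12}$ ($c = \frac{- 3 \left(-1 + 4\right) + 6}{-24 - 12} = \frac{\left(-3\right) 3 + 6}{-36} = \left(-9 + 6\right) \left(- \frac{1}{36}\right) = \left(-3\right) \left(- \frac{1}{36}\right) = \frac{1}{12} \approx 0.083333$)
$m = 0$ ($m = \left(-10 - 6\right) - -16 = -16 + 16 = 0$)
$\left(c + m\right)^{2} = \left(\frac{1}{12} + 0\right)^{2} = \left(\frac{1}{12}\right)^{2} = \frac{1}{144}$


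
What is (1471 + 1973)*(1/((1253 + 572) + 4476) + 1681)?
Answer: 36478786008/6301 ≈ 5.7894e+6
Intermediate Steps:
(1471 + 1973)*(1/((1253 + 572) + 4476) + 1681) = 3444*(1/(1825 + 4476) + 1681) = 3444*(1/6301 + 1681) = 3444*(10591982/6301) = 36478786008/6301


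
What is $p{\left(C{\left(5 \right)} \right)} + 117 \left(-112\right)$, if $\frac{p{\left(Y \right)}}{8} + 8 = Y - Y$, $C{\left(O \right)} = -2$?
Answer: $-13168$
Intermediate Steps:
$p{\left(Y \right)} = -64$ ($p{\left(Y \right)} = -64 + 8 \left(Y - Y\right) = -64 + 8 \cdot 0 = -64 + 0 = -64$)
$p{\left(C{\left(5 \right)} \right)} + 117 \left(-112\right) = -64 + 117 \left(-112\right) = -64 - 13104 = -13168$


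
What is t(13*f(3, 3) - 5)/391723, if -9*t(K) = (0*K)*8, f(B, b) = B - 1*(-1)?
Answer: 0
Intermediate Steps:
f(B, b) = 1 + B (f(B, b) = B + 1 = 1 + B)
t(K) = 0 (t(K) = -0*K*8/9 = -0*8 = -⅑*0 = 0)
t(13*f(3, 3) - 5)/391723 = 0/391723 = 0*(1/391723) = 0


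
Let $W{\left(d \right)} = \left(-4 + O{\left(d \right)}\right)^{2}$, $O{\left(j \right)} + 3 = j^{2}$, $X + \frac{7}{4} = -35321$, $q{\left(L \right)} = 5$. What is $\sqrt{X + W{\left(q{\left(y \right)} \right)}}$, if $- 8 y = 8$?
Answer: $\frac{3 i \sqrt{15555}}{2} \approx 187.08 i$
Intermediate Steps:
$y = -1$ ($y = \left(- \frac{1}{8}\right) 8 = -1$)
$X = - \frac{141291}{4}$ ($X = - \frac{7}{4} - 35321 = - \frac{141291}{4} \approx -35323.0$)
$O{\left(j \right)} = -3 + j^{2}$
$W{\left(d \right)} = \left(-7 + d^{2}\right)^{2}$ ($W{\left(d \right)} = \left(-4 + \left(-3 + d^{2}\right)\right)^{2} = \left(-7 + d^{2}\right)^{2}$)
$\sqrt{X + W{\left(q{\left(y \right)} \right)}} = \sqrt{- \frac{141291}{4} + \left(-7 + 5^{2}\right)^{2}} = \sqrt{- \frac{141291}{4} + \left(-7 + 25\right)^{2}} = \sqrt{- \frac{141291}{4} + 18^{2}} = \sqrt{- \frac{141291}{4} + 324} = \sqrt{- \frac{139995}{4}} = \frac{3 i \sqrt{15555}}{2}$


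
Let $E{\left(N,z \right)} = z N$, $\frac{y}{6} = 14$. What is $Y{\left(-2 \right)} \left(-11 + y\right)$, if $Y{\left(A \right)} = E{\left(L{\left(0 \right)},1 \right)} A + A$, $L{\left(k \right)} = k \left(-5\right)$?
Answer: $-146$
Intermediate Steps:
$y = 84$ ($y = 6 \cdot 14 = 84$)
$L{\left(k \right)} = - 5 k$
$E{\left(N,z \right)} = N z$
$Y{\left(A \right)} = A$ ($Y{\left(A \right)} = \left(-5\right) 0 \cdot 1 A + A = 0 \cdot 1 A + A = 0 A + A = 0 + A = A$)
$Y{\left(-2 \right)} \left(-11 + y\right) = - 2 \left(-11 + 84\right) = \left(-2\right) 73 = -146$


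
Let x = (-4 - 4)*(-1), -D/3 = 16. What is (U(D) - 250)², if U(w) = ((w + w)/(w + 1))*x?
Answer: 120604324/2209 ≈ 54597.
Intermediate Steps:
D = -48 (D = -3*16 = -48)
x = 8 (x = -8*(-1) = 8)
U(w) = 16*w/(1 + w) (U(w) = ((w + w)/(w + 1))*8 = ((2*w)/(1 + w))*8 = (2*w/(1 + w))*8 = 16*w/(1 + w))
(U(D) - 250)² = (16*(-48)/(1 - 48) - 250)² = (16*(-48)/(-47) - 250)² = (16*(-48)*(-1/47) - 250)² = (768/47 - 250)² = (-10982/47)² = 120604324/2209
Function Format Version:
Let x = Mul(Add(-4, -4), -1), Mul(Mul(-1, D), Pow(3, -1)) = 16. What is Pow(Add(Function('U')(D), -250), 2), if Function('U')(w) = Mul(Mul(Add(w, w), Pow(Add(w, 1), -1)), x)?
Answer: Rational(120604324, 2209) ≈ 54597.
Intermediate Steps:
D = -48 (D = Mul(-3, 16) = -48)
x = 8 (x = Mul(-8, -1) = 8)
Function('U')(w) = Mul(16, w, Pow(Add(1, w), -1)) (Function('U')(w) = Mul(Mul(Add(w, w), Pow(Add(w, 1), -1)), 8) = Mul(Mul(Mul(2, w), Pow(Add(1, w), -1)), 8) = Mul(Mul(2, w, Pow(Add(1, w), -1)), 8) = Mul(16, w, Pow(Add(1, w), -1)))
Pow(Add(Function('U')(D), -250), 2) = Pow(Add(Mul(16, -48, Pow(Add(1, -48), -1)), -250), 2) = Pow(Add(Mul(16, -48, Pow(-47, -1)), -250), 2) = Pow(Add(Mul(16, -48, Rational(-1, 47)), -250), 2) = Pow(Add(Rational(768, 47), -250), 2) = Pow(Rational(-10982, 47), 2) = Rational(120604324, 2209)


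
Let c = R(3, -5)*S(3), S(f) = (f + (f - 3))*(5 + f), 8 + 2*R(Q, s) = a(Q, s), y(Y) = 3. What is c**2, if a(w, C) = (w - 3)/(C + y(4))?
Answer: 9216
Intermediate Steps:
a(w, C) = (-3 + w)/(3 + C) (a(w, C) = (w - 3)/(C + 3) = (-3 + w)/(3 + C))
R(Q, s) = -4 + (-3 + Q)/(2*(3 + s)) (R(Q, s) = -4 + ((-3 + Q)/(3 + s))/2 = -4 + (-3 + Q)/(2*(3 + s)))
S(f) = (-3 + 2*f)*(5 + f) (S(f) = (f + (-3 + f))*(5 + f) = (-3 + 2*f)*(5 + f))
c = -96 (c = ((-27 + 3 - 8*(-5))/(2*(3 - 5)))*(-15 + 2*3**2 + 7*3) = ((1/2)*(-27 + 3 + 40)/(-2))*(-15 + 2*9 + 21) = ((1/2)*(-1/2)*16)*(-15 + 18 + 21) = -4*24 = -96)
c**2 = (-96)**2 = 9216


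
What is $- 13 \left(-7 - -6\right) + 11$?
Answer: $24$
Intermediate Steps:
$- 13 \left(-7 - -6\right) + 11 = - 13 \left(-7 + 6\right) + 11 = \left(-13\right) \left(-1\right) + 11 = 13 + 11 = 24$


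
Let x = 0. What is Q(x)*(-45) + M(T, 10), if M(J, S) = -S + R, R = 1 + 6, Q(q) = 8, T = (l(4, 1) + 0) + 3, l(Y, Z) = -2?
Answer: -363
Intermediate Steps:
T = 1 (T = (-2 + 0) + 3 = -2 + 3 = 1)
R = 7
M(J, S) = 7 - S (M(J, S) = -S + 7 = 7 - S)
Q(x)*(-45) + M(T, 10) = 8*(-45) + (7 - 1*10) = -360 + (7 - 10) = -360 - 3 = -363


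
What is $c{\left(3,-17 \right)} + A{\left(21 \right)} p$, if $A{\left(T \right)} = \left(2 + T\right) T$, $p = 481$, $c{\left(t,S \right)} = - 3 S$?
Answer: $232374$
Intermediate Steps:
$A{\left(T \right)} = T \left(2 + T\right)$
$c{\left(3,-17 \right)} + A{\left(21 \right)} p = \left(-3\right) \left(-17\right) + 21 \left(2 + 21\right) 481 = 51 + 21 \cdot 23 \cdot 481 = 51 + 483 \cdot 481 = 51 + 232323 = 232374$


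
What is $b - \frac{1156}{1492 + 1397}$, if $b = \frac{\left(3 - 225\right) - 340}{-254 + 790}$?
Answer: $- \frac{1121617}{774252} \approx -1.4486$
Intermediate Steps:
$b = - \frac{281}{268}$ ($b = \frac{\left(3 - 225\right) - 340}{536} = \left(-222 - 340\right) \frac{1}{536} = \left(-562\right) \frac{1}{536} = - \frac{281}{268} \approx -1.0485$)
$b - \frac{1156}{1492 + 1397} = - \frac{281}{268} - \frac{1156}{1492 + 1397} = - \frac{281}{268} - \frac{1156}{2889} = - \frac{1121617}{774252}$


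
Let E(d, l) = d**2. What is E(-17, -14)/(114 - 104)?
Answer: 289/10 ≈ 28.900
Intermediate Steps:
E(-17, -14)/(114 - 104) = (-17)**2/(114 - 104) = 289/10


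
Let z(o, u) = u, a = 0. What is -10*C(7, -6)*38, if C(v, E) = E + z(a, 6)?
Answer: 0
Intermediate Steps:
C(v, E) = 6 + E (C(v, E) = E + 6 = 6 + E)
-10*C(7, -6)*38 = -10*(6 - 6)*38 = -10*0*38 = 0*38 = 0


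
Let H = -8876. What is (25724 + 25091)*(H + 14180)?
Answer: 269522760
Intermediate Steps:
(25724 + 25091)*(H + 14180) = (25724 + 25091)*(-8876 + 14180) = 50815*5304 = 269522760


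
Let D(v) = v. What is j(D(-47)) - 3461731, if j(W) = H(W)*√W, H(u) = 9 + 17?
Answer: -3461731 + 26*I*√47 ≈ -3.4617e+6 + 178.25*I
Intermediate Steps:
H(u) = 26
j(W) = 26*√W
j(D(-47)) - 3461731 = 26*√(-47) - 3461731 = 26*(I*√47) - 3461731 = 26*I*√47 - 3461731 = -3461731 + 26*I*√47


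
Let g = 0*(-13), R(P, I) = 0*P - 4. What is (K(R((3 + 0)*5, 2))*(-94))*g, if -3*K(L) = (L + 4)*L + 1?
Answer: 0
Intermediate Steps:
R(P, I) = -4 (R(P, I) = 0 - 4 = -4)
K(L) = -⅓ - L*(4 + L)/3 (K(L) = -((L + 4)*L + 1)/3 = -((4 + L)*L + 1)/3 = -(L*(4 + L) + 1)/3 = -(1 + L*(4 + L))/3 = -⅓ - L*(4 + L)/3)
g = 0
(K(R((3 + 0)*5, 2))*(-94))*g = ((-⅓ - 4/3*(-4) - ⅓*(-4)²)*(-94))*0 = ((-⅓ + 16/3 - ⅓*16)*(-94))*0 = ((-⅓ + 16/3 - 16/3)*(-94))*0 = -⅓*(-94)*0 = (94/3)*0 = 0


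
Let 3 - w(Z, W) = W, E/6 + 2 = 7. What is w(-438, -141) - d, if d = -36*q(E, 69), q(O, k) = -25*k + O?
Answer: -60876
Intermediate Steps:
E = 30 (E = -12 + 6*7 = -12 + 42 = 30)
q(O, k) = O - 25*k
w(Z, W) = 3 - W
d = 61020 (d = -36*(30 - 25*69) = -36*(30 - 1725) = -36*(-1695) = 61020)
w(-438, -141) - d = (3 - 1*(-141)) - 1*61020 = (3 + 141) - 61020 = 144 - 61020 = -60876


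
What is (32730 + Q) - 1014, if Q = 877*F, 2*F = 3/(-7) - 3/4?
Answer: 1747155/56 ≈ 31199.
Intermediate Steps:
F = -33/56 (F = (3/(-7) - 3/4)/2 = (3*(-1/7) - 3*1/4)/2 = (-3/7 - 3/4)/2 = (1/2)*(-33/28) = -33/56 ≈ -0.58929)
Q = -28941/56 (Q = 877*(-33/56) = -28941/56 ≈ -516.80)
(32730 + Q) - 1014 = (32730 - 28941/56) - 1014 = 1803939/56 - 1014 = 1747155/56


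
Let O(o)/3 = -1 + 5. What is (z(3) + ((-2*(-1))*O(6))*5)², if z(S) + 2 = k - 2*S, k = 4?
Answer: 13456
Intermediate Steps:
z(S) = 2 - 2*S (z(S) = -2 + (4 - 2*S) = 2 - 2*S)
O(o) = 12 (O(o) = 3*(-1 + 5) = 3*4 = 12)
(z(3) + ((-2*(-1))*O(6))*5)² = ((2 - 2*3) + (-2*(-1)*12)*5)² = ((2 - 6) + (2*12)*5)² = (-4 + 24*5)² = (-4 + 120)² = 116² = 13456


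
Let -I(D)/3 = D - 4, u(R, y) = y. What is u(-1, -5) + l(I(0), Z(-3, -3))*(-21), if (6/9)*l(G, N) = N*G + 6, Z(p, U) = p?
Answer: 940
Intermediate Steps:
I(D) = 12 - 3*D (I(D) = -3*(D - 4) = -3*(-4 + D) = 12 - 3*D)
l(G, N) = 9 + 3*G*N/2 (l(G, N) = 3*(N*G + 6)/2 = 3*(G*N + 6)/2 = 3*(6 + G*N)/2 = 9 + 3*G*N/2)
u(-1, -5) + l(I(0), Z(-3, -3))*(-21) = -5 + (9 + (3/2)*(12 - 3*0)*(-3))*(-21) = -5 + (9 + (3/2)*(12 + 0)*(-3))*(-21) = -5 + (9 + (3/2)*12*(-3))*(-21) = -5 + (9 - 54)*(-21) = -5 - 45*(-21) = -5 + 945 = 940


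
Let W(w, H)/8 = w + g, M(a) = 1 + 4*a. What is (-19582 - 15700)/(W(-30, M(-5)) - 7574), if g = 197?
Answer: 17641/3119 ≈ 5.6560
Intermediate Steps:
W(w, H) = 1576 + 8*w (W(w, H) = 8*(w + 197) = 8*(197 + w) = 1576 + 8*w)
(-19582 - 15700)/(W(-30, M(-5)) - 7574) = (-19582 - 15700)/((1576 + 8*(-30)) - 7574) = -35282/((1576 - 240) - 7574) = -35282/(1336 - 7574) = -35282/(-6238) = -35282*(-1/6238) = 17641/3119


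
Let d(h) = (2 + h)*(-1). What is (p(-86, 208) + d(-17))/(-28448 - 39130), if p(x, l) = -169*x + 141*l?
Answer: -43877/67578 ≈ -0.64928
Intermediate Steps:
d(h) = -2 - h
(p(-86, 208) + d(-17))/(-28448 - 39130) = ((-169*(-86) + 141*208) + (-2 - 1*(-17)))/(-28448 - 39130) = ((14534 + 29328) + (-2 + 17))/(-67578) = (43862 + 15)*(-1/67578) = 43877*(-1/67578) = -43877/67578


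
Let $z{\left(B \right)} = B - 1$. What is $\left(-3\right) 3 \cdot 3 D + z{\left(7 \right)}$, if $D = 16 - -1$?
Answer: $-453$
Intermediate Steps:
$D = 17$ ($D = 16 + 1 = 17$)
$z{\left(B \right)} = -1 + B$ ($z{\left(B \right)} = B - 1 = -1 + B$)
$\left(-3\right) 3 \cdot 3 D + z{\left(7 \right)} = \left(-3\right) 3 \cdot 3 \cdot 17 + \left(-1 + 7\right) = \left(-9\right) 3 \cdot 17 + 6 = \left(-27\right) 17 + 6 = -459 + 6 = -453$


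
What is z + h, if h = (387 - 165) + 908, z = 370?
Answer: 1500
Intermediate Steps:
h = 1130 (h = 222 + 908 = 1130)
z + h = 370 + 1130 = 1500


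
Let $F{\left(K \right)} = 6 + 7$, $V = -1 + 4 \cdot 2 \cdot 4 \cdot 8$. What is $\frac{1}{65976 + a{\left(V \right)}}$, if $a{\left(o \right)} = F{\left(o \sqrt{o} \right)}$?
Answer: $\frac{1}{65989} \approx 1.5154 \cdot 10^{-5}$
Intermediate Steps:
$V = 255$ ($V = -1 + 8 \cdot 4 \cdot 8 = -1 + 32 \cdot 8 = -1 + 256 = 255$)
$F{\left(K \right)} = 13$
$a{\left(o \right)} = 13$
$\frac{1}{65976 + a{\left(V \right)}} = \frac{1}{65976 + 13} = \frac{1}{65989}$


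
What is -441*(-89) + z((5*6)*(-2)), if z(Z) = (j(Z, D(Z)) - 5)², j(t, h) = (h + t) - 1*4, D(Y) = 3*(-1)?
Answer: 44433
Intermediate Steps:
D(Y) = -3
j(t, h) = -4 + h + t (j(t, h) = (h + t) - 4 = -4 + h + t)
z(Z) = (-12 + Z)² (z(Z) = ((-4 - 3 + Z) - 5)² = ((-7 + Z) - 5)² = (-12 + Z)²)
-441*(-89) + z((5*6)*(-2)) = -441*(-89) + (-12 + (5*6)*(-2))² = 39249 + (-12 + 30*(-2))² = 39249 + (-12 - 60)² = 39249 + (-72)² = 39249 + 5184 = 44433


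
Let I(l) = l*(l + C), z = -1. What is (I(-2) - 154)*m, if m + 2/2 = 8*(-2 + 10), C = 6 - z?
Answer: -10332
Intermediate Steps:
C = 7 (C = 6 - 1*(-1) = 6 + 1 = 7)
m = 63 (m = -1 + 8*(-2 + 10) = -1 + 8*8 = -1 + 64 = 63)
I(l) = l*(7 + l) (I(l) = l*(l + 7) = l*(7 + l))
(I(-2) - 154)*m = (-2*(7 - 2) - 154)*63 = (-2*5 - 154)*63 = (-10 - 154)*63 = -164*63 = -10332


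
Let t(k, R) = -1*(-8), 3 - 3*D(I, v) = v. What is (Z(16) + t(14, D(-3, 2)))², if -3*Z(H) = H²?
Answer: 53824/9 ≈ 5980.4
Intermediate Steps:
D(I, v) = 1 - v/3
Z(H) = -H²/3
t(k, R) = 8
(Z(16) + t(14, D(-3, 2)))² = (-⅓*16² + 8)² = (-⅓*256 + 8)² = (-256/3 + 8)² = (-232/3)² = 53824/9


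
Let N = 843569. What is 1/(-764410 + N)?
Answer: 1/79159 ≈ 1.2633e-5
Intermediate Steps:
1/(-764410 + N) = 1/(-764410 + 843569) = 1/79159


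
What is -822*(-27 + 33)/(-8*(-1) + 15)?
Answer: -4932/23 ≈ -214.43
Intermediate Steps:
-822*(-27 + 33)/(-8*(-1) + 15) = -4932/(8 + 15) = -4932/23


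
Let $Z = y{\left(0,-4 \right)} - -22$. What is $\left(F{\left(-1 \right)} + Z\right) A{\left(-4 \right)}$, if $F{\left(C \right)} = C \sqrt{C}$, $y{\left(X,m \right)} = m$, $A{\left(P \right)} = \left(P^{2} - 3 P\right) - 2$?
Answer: $468 - 26 i \approx 468.0 - 26.0 i$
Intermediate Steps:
$A{\left(P \right)} = -2 + P^{2} - 3 P$
$Z = 18$ ($Z = -4 - -22 = -4 + 22 = 18$)
$F{\left(C \right)} = C^{\frac{3}{2}}$
$\left(F{\left(-1 \right)} + Z\right) A{\left(-4 \right)} = \left(\left(-1\right)^{\frac{3}{2}} + 18\right) \left(-2 + \left(-4\right)^{2} - -12\right) = \left(- i + 18\right) \left(-2 + 16 + 12\right) = \left(18 - i\right) 26 = 468 - 26 i$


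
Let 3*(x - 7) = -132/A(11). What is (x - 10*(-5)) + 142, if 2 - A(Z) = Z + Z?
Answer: 1006/5 ≈ 201.20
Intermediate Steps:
A(Z) = 2 - 2*Z (A(Z) = 2 - (Z + Z) = 2 - 2*Z)
x = 46/5 (x = 7 + (-132/(2 - 2*11))/3 = 7 + (-132/(2 - 22))/3 = 7 + (-132/(-20))/3 = 7 + (-132*(-1/20))/3 = 7 + (⅓)*(33/5) = 7 + 11/5 = 46/5 ≈ 9.2000)
(x - 10*(-5)) + 142 = (46/5 - 10*(-5)) + 142 = (46/5 + 50) + 142 = 296/5 + 142 = 1006/5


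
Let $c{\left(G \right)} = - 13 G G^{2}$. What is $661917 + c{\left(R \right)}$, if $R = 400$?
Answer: $-831338083$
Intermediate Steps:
$c{\left(G \right)} = - 13 G^{3}$
$661917 + c{\left(R \right)} = 661917 - 13 \cdot 400^{3} = 661917 - 832000000 = -831338083$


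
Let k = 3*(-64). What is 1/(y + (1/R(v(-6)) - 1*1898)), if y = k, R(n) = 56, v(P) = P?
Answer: -56/117039 ≈ -0.00047847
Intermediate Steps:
k = -192
y = -192
1/(y + (1/R(v(-6)) - 1*1898)) = 1/(-192 + (1/56 - 1*1898)) = 1/(-192 + (1/56 - 1898)) = 1/(-192 - 106287/56) = 1/(-117039/56) = -56/117039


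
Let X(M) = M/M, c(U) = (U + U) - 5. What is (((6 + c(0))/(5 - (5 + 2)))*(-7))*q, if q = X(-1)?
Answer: 7/2 ≈ 3.5000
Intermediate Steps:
c(U) = -5 + 2*U (c(U) = 2*U - 5 = -5 + 2*U)
X(M) = 1
q = 1
(((6 + c(0))/(5 - (5 + 2)))*(-7))*q = (((6 + (-5 + 2*0))/(5 - (5 + 2)))*(-7))*1 = (((6 + (-5 + 0))/(5 - 1*7))*(-7))*1 = (((6 - 5)/(5 - 7))*(-7))*1 = ((1/(-2))*(-7))*1 = ((1*(-1/2))*(-7))*1 = -1/2*(-7)*1 = (7/2)*1 = 7/2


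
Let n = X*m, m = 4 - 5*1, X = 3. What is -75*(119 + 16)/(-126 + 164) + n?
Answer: -10239/38 ≈ -269.45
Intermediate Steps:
m = -1 (m = 4 - 5 = -1)
n = -3 (n = 3*(-1) = -3)
-75*(119 + 16)/(-126 + 164) + n = -75*(119 + 16)/(-126 + 164) - 3 = -10125/38 - 3 = -10239/38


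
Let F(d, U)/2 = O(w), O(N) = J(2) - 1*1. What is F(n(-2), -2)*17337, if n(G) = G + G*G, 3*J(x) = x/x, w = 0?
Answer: -23116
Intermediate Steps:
J(x) = ⅓ (J(x) = (x/x)/3 = (⅓)*1 = ⅓)
n(G) = G + G²
O(N) = -⅔ (O(N) = ⅓ - 1*1 = ⅓ - 1 = -⅔)
F(d, U) = -4/3 (F(d, U) = 2*(-⅔) = -4/3)
F(n(-2), -2)*17337 = -4/3*17337 = -23116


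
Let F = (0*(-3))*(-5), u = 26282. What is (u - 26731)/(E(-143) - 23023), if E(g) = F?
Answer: 449/23023 ≈ 0.019502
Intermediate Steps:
F = 0 (F = 0*(-5) = 0)
E(g) = 0
(u - 26731)/(E(-143) - 23023) = (26282 - 26731)/(0 - 23023) = -449/(-23023) = -449*(-1/23023) = 449/23023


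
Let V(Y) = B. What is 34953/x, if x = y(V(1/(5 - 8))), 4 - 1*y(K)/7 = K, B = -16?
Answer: 34953/140 ≈ 249.66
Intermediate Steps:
V(Y) = -16
y(K) = 28 - 7*K
x = 140 (x = 28 - 7*(-16) = 28 + 112 = 140)
34953/x = 34953/140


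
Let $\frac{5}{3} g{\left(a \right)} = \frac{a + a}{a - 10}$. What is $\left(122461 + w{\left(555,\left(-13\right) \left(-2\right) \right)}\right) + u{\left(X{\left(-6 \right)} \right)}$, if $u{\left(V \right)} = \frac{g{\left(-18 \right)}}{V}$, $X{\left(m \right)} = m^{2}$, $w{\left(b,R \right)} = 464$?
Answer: $\frac{17209503}{140} \approx 1.2293 \cdot 10^{5}$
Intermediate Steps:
$g{\left(a \right)} = \frac{6 a}{5 \left(-10 + a\right)}$ ($g{\left(a \right)} = \frac{3 \frac{a + a}{a - 10}}{5} = \frac{3 \frac{2 a}{-10 + a}}{5} = \frac{6 a}{5 \left(-10 + a\right)}$)
$u{\left(V \right)} = \frac{27}{35 V}$ ($u{\left(V \right)} = \frac{\frac{6}{5} \left(-18\right) \frac{1}{-10 - 18}}{V} = \frac{\frac{6}{5} \left(-18\right) \frac{1}{-28}}{V} = \frac{\frac{6}{5} \left(-18\right) \left(- \frac{1}{28}\right)}{V} = \frac{27}{35 V}$)
$\left(122461 + w{\left(555,\left(-13\right) \left(-2\right) \right)}\right) + u{\left(X{\left(-6 \right)} \right)} = \left(122461 + 464\right) + \frac{27}{35 \left(-6\right)^{2}} = 122925 + \frac{27}{35 \cdot 36} = 122925 + \frac{27}{35} \cdot \frac{1}{36} = 122925 + \frac{3}{140} = \frac{17209503}{140}$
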